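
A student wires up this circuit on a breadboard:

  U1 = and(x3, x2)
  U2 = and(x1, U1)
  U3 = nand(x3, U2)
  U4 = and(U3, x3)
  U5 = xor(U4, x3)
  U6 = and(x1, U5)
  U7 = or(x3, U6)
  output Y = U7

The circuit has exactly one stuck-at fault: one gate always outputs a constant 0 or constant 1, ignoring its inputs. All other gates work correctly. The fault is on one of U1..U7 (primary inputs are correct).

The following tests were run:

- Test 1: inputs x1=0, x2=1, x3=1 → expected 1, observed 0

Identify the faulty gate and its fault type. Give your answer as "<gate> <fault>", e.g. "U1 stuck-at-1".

Fault-free values for test 1 (x1=0, x2=1, x3=1): U1=1, U2=0, U3=1, U4=1, U5=0, U6=0, U7=1, giving Y=1. Observed 0.
Test 1: faults giving observed 0 are {U7 stuck-at-0}.
Only U7 stuck-at-0 is consistent with every test.

U7 stuck-at-0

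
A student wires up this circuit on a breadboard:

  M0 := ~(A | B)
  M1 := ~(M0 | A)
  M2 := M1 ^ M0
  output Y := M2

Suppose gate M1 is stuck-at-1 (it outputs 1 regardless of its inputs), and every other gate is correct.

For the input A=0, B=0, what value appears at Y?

Propagate with M1 forced: M0=1, M1=1 [stuck-at-1], M2=0.
So Y = 0. (Without the fault it would be 1.)

0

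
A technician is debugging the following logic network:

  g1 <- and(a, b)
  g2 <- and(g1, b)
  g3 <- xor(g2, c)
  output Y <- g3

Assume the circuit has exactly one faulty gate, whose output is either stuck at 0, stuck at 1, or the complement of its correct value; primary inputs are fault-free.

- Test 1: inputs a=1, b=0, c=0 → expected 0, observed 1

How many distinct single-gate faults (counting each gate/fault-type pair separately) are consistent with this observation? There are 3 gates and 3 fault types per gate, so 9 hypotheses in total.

Fault-free: g1=0, g2=0, g3=0 → 0. Observed 1.
  g1 stuck-at-0: output 0 ✗
  g1 stuck-at-1: output 0 ✗
  g1 inverted output: output 0 ✗
  g2 stuck-at-0: output 0 ✗
  g2 stuck-at-1: output 1 ✓
  g2 inverted output: output 1 ✓
  g3 stuck-at-0: output 0 ✗
  g3 stuck-at-1: output 1 ✓
  g3 inverted output: output 1 ✓
Consistent faults: {g2 stuck-at-1, g2 inverted output, g3 stuck-at-1, g3 inverted output} — 4 in all.

4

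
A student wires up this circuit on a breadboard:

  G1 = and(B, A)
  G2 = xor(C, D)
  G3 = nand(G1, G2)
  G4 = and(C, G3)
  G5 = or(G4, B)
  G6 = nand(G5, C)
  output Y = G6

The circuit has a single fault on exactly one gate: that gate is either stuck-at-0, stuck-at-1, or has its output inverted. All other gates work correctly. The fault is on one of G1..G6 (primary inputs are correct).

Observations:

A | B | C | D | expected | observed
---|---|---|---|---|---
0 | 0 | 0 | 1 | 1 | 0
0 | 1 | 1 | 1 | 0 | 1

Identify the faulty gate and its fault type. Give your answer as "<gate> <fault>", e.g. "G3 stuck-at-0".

Fault-free values for test 1 (A=0, B=0, C=0, D=1): G1=0, G2=1, G3=1, G4=0, G5=0, G6=1, giving Y=1. Observed 0.
Test 1: faults giving observed 0 are {G6 stuck-at-0, G6 inverted output}.
Test 2 (A=0, B=1, C=1, D=1): fault-free G1=0, G2=0, G3=1, G4=1, G5=1, G6=0 → 0; observed 1. Eliminates G6 stuck-at-0.
Only G6 inverted output is consistent with every test.

G6 inverted output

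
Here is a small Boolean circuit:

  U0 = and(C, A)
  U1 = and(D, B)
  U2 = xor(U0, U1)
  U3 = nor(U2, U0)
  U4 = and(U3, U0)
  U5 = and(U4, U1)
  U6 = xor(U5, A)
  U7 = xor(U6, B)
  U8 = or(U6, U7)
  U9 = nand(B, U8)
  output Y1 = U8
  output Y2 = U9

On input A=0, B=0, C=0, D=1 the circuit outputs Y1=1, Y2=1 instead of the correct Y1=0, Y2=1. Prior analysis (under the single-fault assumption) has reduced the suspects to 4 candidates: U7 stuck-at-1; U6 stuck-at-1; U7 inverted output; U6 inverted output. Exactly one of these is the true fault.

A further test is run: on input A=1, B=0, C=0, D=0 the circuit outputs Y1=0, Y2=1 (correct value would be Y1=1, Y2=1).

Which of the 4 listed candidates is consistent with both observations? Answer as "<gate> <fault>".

U6 inverted output

Evaluate each candidate on input A=1, B=0, C=0, D=0:
  U7 stuck-at-1: U0=0, U1=0, U2=0, U3=1, U4=0, U5=0, U6=1, U7=1 [stuck-at-1], U8=1, U9=1 → Y1=1, Y2=1 — eliminated
  U6 stuck-at-1: U0=0, U1=0, U2=0, U3=1, U4=0, U5=0, U6=1 [stuck-at-1], U7=1, U8=1, U9=1 → Y1=1, Y2=1 — eliminated
  U7 inverted output: U0=0, U1=0, U2=0, U3=1, U4=0, U5=0, U6=1, U7=0 [inverted output], U8=1, U9=1 → Y1=1, Y2=1 — eliminated
  U6 inverted output: U0=0, U1=0, U2=0, U3=1, U4=0, U5=0, U6=0 [inverted output], U7=0, U8=0, U9=1 → Y1=0, Y2=1 — matches
Only U6 inverted output reproduces the observed Y1=0, Y2=1.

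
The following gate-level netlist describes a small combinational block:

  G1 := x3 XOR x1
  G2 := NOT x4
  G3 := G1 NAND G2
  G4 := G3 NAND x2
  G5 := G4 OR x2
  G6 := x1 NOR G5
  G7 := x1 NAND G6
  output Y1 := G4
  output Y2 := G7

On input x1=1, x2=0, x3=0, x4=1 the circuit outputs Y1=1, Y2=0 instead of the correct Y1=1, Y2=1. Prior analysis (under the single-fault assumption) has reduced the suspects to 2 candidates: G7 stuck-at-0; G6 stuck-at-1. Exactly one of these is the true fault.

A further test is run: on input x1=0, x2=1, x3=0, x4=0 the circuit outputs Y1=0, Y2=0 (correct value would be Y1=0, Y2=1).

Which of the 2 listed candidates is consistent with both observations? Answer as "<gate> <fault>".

Evaluate each candidate on input x1=0, x2=1, x3=0, x4=0:
  G7 stuck-at-0: G1=0, G2=1, G3=1, G4=0, G5=1, G6=0, G7=0 [stuck-at-0] → Y1=0, Y2=0 — matches
  G6 stuck-at-1: G1=0, G2=1, G3=1, G4=0, G5=1, G6=1 [stuck-at-1], G7=1 → Y1=0, Y2=1 — eliminated
Only G7 stuck-at-0 reproduces the observed Y1=0, Y2=0.

G7 stuck-at-0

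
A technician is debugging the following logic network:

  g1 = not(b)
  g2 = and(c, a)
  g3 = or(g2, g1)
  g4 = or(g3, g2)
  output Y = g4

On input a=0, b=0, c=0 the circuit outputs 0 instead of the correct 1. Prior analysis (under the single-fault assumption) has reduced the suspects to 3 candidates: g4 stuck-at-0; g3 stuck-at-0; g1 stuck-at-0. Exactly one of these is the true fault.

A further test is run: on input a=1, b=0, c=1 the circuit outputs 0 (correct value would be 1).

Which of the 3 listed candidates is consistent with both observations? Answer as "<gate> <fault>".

g4 stuck-at-0

Evaluate each candidate on input a=1, b=0, c=1:
  g4 stuck-at-0: g1=1, g2=1, g3=1, g4=0 [stuck-at-0] → 0 — matches
  g3 stuck-at-0: g1=1, g2=1, g3=0 [stuck-at-0], g4=1 → 1 — eliminated
  g1 stuck-at-0: g1=0 [stuck-at-0], g2=1, g3=1, g4=1 → 1 — eliminated
Only g4 stuck-at-0 reproduces the observed 0.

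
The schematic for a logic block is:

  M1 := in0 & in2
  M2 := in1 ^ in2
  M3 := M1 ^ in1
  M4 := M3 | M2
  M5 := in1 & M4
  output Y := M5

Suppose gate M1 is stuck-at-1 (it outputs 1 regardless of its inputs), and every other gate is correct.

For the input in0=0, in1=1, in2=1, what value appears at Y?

Propagate with M1 forced: M1=1 [stuck-at-1], M2=0, M3=0, M4=0, M5=0.
So Y = 0. (Without the fault it would be 1.)

0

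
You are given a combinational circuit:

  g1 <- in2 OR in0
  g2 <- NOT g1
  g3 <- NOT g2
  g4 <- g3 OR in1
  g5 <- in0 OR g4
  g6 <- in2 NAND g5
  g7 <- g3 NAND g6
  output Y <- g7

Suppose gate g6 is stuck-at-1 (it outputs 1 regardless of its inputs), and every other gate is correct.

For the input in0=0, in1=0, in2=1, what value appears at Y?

Propagate with g6 forced: g1=1, g2=0, g3=1, g4=1, g5=1, g6=1 [stuck-at-1], g7=0.
So Y = 0. (Without the fault it would be 1.)

0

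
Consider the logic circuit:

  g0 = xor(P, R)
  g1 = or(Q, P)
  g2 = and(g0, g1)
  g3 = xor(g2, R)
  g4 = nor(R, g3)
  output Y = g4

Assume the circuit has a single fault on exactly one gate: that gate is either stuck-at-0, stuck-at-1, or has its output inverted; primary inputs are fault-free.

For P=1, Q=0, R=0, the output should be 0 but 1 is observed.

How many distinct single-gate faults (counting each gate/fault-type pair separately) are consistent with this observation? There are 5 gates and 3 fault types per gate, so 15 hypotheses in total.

10

Fault-free: g0=1, g1=1, g2=1, g3=1, g4=0 → 0. Observed 1.
  g0: stuck-at-0, inverted output ✓; others ✗
  g1: stuck-at-0, inverted output ✓; others ✗
  g2: stuck-at-0, inverted output ✓; others ✗
  g3: stuck-at-0, inverted output ✓; others ✗
  g4: stuck-at-1, inverted output ✓; others ✗
Consistent faults: {g0 stuck-at-0, g0 inverted output, g1 stuck-at-0, g1 inverted output, g2 stuck-at-0, g2 inverted output, g3 stuck-at-0, g3 inverted output, g4 stuck-at-1, g4 inverted output} — 10 in all.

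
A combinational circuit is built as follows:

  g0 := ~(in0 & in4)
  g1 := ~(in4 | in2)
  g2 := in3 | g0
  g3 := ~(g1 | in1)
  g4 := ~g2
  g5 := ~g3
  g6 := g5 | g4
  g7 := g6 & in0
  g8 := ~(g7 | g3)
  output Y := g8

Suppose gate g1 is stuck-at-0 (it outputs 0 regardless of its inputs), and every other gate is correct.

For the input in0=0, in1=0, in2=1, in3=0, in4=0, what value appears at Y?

Propagate with g1 forced: g0=1, g1=0 [stuck-at-0], g2=1, g3=1, g4=0, g5=0, g6=0, g7=0, g8=0.
So Y = 0. (Same as the fault-free value — the fault is masked on this input.)

0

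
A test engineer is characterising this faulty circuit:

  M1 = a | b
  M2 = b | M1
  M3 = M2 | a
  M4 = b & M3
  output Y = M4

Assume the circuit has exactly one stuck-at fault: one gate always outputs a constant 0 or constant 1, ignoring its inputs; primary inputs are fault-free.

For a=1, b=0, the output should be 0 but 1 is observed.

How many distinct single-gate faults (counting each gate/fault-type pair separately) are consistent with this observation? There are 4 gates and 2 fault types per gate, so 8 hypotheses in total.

1

Fault-free: M1=1, M2=1, M3=1, M4=0 → 0. Observed 1.
  M1 stuck-at-0: output 0 ✗
  M1 stuck-at-1: output 0 ✗
  M2 stuck-at-0: output 0 ✗
  M2 stuck-at-1: output 0 ✗
  M3 stuck-at-0: output 0 ✗
  M3 stuck-at-1: output 0 ✗
  M4 stuck-at-0: output 0 ✗
  M4 stuck-at-1: output 1 ✓
Consistent faults: {M4 stuck-at-1} — 1 in all.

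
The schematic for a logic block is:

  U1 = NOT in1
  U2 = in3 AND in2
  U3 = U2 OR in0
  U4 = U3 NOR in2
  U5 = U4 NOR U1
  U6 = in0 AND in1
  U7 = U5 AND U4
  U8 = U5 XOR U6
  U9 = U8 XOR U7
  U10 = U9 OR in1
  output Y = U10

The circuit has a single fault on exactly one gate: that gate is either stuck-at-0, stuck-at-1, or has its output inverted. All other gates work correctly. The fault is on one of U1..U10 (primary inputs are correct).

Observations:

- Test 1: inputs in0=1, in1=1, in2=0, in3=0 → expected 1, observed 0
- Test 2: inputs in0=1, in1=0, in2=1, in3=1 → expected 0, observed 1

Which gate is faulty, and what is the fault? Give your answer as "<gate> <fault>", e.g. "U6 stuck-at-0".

Fault-free values for test 1 (in0=1, in1=1, in2=0, in3=0): U1=0, U2=0, U3=1, U4=0, U5=1, U6=1, U7=0, U8=0, U9=0, U10=1, giving Y=1. Observed 0.
Test 1: faults giving observed 0 are {U10 stuck-at-0, U10 inverted output}.
Test 2 (in0=1, in1=0, in2=1, in3=1): fault-free U1=1, U2=1, U3=1, U4=0, U5=0, U6=0, U7=0, U8=0, U9=0, U10=0 → 0; observed 1. Eliminates U10 stuck-at-0.
Only U10 inverted output is consistent with every test.

U10 inverted output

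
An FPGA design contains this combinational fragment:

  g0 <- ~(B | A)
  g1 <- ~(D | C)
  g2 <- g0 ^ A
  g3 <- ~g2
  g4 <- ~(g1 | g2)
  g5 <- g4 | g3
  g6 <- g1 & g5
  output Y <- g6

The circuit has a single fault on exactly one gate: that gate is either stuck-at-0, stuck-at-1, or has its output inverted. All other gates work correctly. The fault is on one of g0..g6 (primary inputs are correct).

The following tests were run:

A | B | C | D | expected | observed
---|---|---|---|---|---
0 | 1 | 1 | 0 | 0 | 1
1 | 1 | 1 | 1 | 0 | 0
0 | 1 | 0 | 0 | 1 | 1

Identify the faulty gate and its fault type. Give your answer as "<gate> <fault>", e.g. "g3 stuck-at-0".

g1 stuck-at-1

Fault-free values for test 1 (A=0, B=1, C=1, D=0): g0=0, g1=0, g2=0, g3=1, g4=1, g5=1, g6=0, giving Y=0. Observed 1.
Test 1: faults giving observed 1 are {g1 stuck-at-1, g1 inverted output, g6 stuck-at-1, g6 inverted output}.
Test 2 (A=1, B=1, C=1, D=1): fault-free g0=0, g1=0, g2=1, g3=0, g4=0, g5=0, g6=0 → 0; observed 0. Eliminates g6 stuck-at-1, g6 inverted output.
Test 3 (A=0, B=1, C=0, D=0): fault-free g0=0, g1=1, g2=0, g3=1, g4=0, g5=1, g6=1 → 1; observed 1. Eliminates g1 inverted output.
Only g1 stuck-at-1 is consistent with every test.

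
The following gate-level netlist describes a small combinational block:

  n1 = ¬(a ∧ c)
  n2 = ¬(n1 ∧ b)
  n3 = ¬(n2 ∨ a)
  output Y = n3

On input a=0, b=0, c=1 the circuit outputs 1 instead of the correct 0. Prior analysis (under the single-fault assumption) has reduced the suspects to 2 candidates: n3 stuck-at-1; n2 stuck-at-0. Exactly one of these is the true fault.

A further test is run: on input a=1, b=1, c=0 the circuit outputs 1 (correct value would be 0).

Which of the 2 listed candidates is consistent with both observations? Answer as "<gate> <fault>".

n3 stuck-at-1

Evaluate each candidate on input a=1, b=1, c=0:
  n3 stuck-at-1: n1=1, n2=0, n3=1 [stuck-at-1] → 1 — matches
  n2 stuck-at-0: n1=1, n2=0 [stuck-at-0], n3=0 → 0 — eliminated
Only n3 stuck-at-1 reproduces the observed 1.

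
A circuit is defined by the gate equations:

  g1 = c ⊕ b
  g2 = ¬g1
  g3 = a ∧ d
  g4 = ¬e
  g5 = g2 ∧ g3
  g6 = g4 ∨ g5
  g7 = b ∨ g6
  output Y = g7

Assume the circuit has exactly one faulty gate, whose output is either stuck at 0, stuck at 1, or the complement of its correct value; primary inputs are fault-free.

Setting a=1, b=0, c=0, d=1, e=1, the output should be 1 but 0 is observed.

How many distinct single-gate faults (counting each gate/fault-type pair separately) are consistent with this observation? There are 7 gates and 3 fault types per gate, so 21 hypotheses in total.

Fault-free: g1=0, g2=1, g3=1, g4=0, g5=1, g6=1, g7=1 → 1. Observed 0.
  g1: stuck-at-1, inverted output ✓; others ✗
  g2: stuck-at-0, inverted output ✓; others ✗
  g3: stuck-at-0, inverted output ✓; others ✗
  g4: none of the 3 fault types match ✗
  g5: stuck-at-0, inverted output ✓; others ✗
  g6: stuck-at-0, inverted output ✓; others ✗
  g7: stuck-at-0, inverted output ✓; others ✗
Consistent faults: {g1 stuck-at-1, g1 inverted output, g2 stuck-at-0, g2 inverted output, g3 stuck-at-0, g3 inverted output, g5 stuck-at-0, g5 inverted output, g6 stuck-at-0, g6 inverted output, g7 stuck-at-0, g7 inverted output} — 12 in all.

12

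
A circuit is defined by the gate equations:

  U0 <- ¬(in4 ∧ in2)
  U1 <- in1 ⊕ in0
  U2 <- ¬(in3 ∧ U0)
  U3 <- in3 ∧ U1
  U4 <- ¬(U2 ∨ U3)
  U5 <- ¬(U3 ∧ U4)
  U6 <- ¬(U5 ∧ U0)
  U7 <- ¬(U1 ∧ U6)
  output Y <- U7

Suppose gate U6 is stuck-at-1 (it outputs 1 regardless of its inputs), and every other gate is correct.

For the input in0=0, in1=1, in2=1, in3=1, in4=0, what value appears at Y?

0

Propagate with U6 forced: U0=1, U1=1, U2=0, U3=1, U4=0, U5=1, U6=1 [stuck-at-1], U7=0.
So Y = 0. (Without the fault it would be 1.)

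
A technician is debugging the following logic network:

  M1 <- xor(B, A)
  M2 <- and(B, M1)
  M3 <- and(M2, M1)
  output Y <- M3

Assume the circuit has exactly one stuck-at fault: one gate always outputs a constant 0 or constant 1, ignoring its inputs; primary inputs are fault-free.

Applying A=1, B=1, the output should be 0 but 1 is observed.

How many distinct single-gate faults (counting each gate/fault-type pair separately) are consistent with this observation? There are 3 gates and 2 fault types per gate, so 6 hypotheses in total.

Fault-free: M1=0, M2=0, M3=0 → 0. Observed 1.
  M1 stuck-at-0: output 0 ✗
  M1 stuck-at-1: output 1 ✓
  M2 stuck-at-0: output 0 ✗
  M2 stuck-at-1: output 0 ✗
  M3 stuck-at-0: output 0 ✗
  M3 stuck-at-1: output 1 ✓
Consistent faults: {M1 stuck-at-1, M3 stuck-at-1} — 2 in all.

2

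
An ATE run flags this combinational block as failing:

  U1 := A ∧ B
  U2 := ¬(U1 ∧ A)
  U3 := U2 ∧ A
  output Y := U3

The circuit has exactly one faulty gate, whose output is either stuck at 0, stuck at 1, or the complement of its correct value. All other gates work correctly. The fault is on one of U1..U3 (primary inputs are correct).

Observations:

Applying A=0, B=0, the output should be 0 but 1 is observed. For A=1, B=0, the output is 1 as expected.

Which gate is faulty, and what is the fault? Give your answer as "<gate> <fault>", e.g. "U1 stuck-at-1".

Fault-free values for test 1 (A=0, B=0): U1=0, U2=1, U3=0, giving Y=0. Observed 1.
Test 1: faults giving observed 1 are {U3 stuck-at-1, U3 inverted output}.
Test 2 (A=1, B=0): fault-free U1=0, U2=1, U3=1 → 1; observed 1. Eliminates U3 inverted output.
Only U3 stuck-at-1 is consistent with every test.

U3 stuck-at-1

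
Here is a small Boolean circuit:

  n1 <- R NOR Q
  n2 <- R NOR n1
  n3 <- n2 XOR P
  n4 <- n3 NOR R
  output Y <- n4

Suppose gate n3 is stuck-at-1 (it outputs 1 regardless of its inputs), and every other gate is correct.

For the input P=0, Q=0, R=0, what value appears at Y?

Propagate with n3 forced: n1=1, n2=0, n3=1 [stuck-at-1], n4=0.
So Y = 0. (Without the fault it would be 1.)

0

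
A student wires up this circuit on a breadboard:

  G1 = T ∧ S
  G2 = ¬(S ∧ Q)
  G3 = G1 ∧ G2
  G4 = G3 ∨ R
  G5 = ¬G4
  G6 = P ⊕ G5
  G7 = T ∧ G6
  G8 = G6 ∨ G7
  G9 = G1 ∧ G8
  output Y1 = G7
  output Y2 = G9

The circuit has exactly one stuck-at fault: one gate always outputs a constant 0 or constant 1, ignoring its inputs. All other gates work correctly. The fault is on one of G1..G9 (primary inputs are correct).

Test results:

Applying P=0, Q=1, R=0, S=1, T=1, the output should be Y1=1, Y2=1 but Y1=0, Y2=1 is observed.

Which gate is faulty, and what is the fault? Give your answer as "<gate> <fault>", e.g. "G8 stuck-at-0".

Fault-free values for test 1 (P=0, Q=1, R=0, S=1, T=1): G1=1, G2=0, G3=0, G4=0, G5=1, G6=1, G7=1, G8=1, G9=1, giving Y1=1, Y2=1. Observed Y1=0, Y2=1.
Test 1: faults giving observed Y1=0, Y2=1 are {G7 stuck-at-0}.
Only G7 stuck-at-0 is consistent with every test.

G7 stuck-at-0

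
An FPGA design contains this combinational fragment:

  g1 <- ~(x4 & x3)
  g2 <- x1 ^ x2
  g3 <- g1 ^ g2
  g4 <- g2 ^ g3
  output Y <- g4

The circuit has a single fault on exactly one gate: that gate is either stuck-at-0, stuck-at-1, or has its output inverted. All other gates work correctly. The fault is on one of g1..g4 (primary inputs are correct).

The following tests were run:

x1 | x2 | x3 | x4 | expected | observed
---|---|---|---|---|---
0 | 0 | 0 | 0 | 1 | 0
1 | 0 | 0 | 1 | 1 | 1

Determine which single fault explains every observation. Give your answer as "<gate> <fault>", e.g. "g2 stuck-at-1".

g3 stuck-at-0

Fault-free values for test 1 (x1=0, x2=0, x3=0, x4=0): g1=1, g2=0, g3=1, g4=1, giving Y=1. Observed 0.
Test 1: faults giving observed 0 are {g1 stuck-at-0, g1 inverted output, g3 stuck-at-0, g3 inverted output, g4 stuck-at-0, g4 inverted output}.
Test 2 (x1=1, x2=0, x3=0, x4=1): fault-free g1=1, g2=1, g3=0, g4=1 → 1; observed 1. Eliminates g1 stuck-at-0, g1 inverted output, g3 inverted output, g4 stuck-at-0, g4 inverted output.
Only g3 stuck-at-0 is consistent with every test.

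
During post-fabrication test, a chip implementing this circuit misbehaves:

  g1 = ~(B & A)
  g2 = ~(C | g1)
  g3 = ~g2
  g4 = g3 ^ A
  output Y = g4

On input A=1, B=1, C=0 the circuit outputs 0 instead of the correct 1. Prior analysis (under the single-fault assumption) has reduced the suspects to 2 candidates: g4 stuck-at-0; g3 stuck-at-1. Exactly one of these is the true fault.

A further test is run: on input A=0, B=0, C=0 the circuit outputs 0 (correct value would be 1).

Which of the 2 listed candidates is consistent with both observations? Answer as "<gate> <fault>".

Evaluate each candidate on input A=0, B=0, C=0:
  g4 stuck-at-0: g1=1, g2=0, g3=1, g4=0 [stuck-at-0] → 0 — matches
  g3 stuck-at-1: g1=1, g2=0, g3=1 [stuck-at-1], g4=1 → 1 — eliminated
Only g4 stuck-at-0 reproduces the observed 0.

g4 stuck-at-0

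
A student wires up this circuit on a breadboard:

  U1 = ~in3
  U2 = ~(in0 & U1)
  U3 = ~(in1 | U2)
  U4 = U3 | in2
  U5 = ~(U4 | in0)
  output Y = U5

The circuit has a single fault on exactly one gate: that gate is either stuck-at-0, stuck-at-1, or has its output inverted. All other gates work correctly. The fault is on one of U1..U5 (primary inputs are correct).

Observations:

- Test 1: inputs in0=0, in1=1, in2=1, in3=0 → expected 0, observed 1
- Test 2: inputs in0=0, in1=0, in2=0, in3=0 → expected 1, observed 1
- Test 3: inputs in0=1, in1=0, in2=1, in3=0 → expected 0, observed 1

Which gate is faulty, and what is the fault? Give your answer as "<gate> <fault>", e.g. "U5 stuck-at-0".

Fault-free values for test 1 (in0=0, in1=1, in2=1, in3=0): U1=1, U2=1, U3=0, U4=1, U5=0, giving Y=0. Observed 1.
Test 1: faults giving observed 1 are {U4 stuck-at-0, U4 inverted output, U5 stuck-at-1, U5 inverted output}.
Test 2 (in0=0, in1=0, in2=0, in3=0): fault-free U1=1, U2=1, U3=0, U4=0, U5=1 → 1; observed 1. Eliminates U4 inverted output, U5 inverted output.
Test 3 (in0=1, in1=0, in2=1, in3=0): fault-free U1=1, U2=0, U3=1, U4=1, U5=0 → 0; observed 1. Eliminates U4 stuck-at-0.
Only U5 stuck-at-1 is consistent with every test.

U5 stuck-at-1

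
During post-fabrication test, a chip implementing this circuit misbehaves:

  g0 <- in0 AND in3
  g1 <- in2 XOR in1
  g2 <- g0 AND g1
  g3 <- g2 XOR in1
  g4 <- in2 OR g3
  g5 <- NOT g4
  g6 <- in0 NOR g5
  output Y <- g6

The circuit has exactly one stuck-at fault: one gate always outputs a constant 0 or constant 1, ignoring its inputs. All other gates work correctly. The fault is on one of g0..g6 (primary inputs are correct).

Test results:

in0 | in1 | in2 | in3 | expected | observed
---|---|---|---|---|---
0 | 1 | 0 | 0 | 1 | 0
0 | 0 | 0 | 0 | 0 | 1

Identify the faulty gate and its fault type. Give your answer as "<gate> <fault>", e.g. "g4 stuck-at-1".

g2 stuck-at-1

Fault-free values for test 1 (in0=0, in1=1, in2=0, in3=0): g0=0, g1=1, g2=0, g3=1, g4=1, g5=0, g6=1, giving Y=1. Observed 0.
Test 1: faults giving observed 0 are {g0 stuck-at-1, g2 stuck-at-1, g3 stuck-at-0, g4 stuck-at-0, g5 stuck-at-1, g6 stuck-at-0}.
Test 2 (in0=0, in1=0, in2=0, in3=0): fault-free g0=0, g1=0, g2=0, g3=0, g4=0, g5=1, g6=0 → 0; observed 1. Eliminates g0 stuck-at-1, g3 stuck-at-0, g4 stuck-at-0, g5 stuck-at-1, g6 stuck-at-0.
Only g2 stuck-at-1 is consistent with every test.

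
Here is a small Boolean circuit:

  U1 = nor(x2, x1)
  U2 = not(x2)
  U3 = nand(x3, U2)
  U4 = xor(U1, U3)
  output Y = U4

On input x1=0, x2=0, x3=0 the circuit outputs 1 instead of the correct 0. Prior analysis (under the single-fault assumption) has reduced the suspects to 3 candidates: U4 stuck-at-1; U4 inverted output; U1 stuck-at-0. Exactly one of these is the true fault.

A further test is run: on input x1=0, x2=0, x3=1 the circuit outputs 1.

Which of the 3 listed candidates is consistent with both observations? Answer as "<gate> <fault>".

U4 stuck-at-1

Evaluate each candidate on input x1=0, x2=0, x3=1:
  U4 stuck-at-1: U1=1, U2=1, U3=0, U4=1 [stuck-at-1] → 1 — matches
  U4 inverted output: U1=1, U2=1, U3=0, U4=0 [inverted output] → 0 — eliminated
  U1 stuck-at-0: U1=0 [stuck-at-0], U2=1, U3=0, U4=0 → 0 — eliminated
Only U4 stuck-at-1 reproduces the observed 1.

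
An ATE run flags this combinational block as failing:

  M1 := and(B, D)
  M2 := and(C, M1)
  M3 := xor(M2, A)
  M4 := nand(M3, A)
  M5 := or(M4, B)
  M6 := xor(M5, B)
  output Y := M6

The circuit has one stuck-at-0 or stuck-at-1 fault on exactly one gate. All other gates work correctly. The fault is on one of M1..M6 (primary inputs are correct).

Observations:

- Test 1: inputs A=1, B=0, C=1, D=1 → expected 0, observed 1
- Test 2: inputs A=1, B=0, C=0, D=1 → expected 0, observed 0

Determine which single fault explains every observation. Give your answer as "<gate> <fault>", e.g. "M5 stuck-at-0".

Fault-free values for test 1 (A=1, B=0, C=1, D=1): M1=0, M2=0, M3=1, M4=0, M5=0, M6=0, giving Y=0. Observed 1.
Test 1: faults giving observed 1 are {M1 stuck-at-1, M2 stuck-at-1, M3 stuck-at-0, M4 stuck-at-1, M5 stuck-at-1, M6 stuck-at-1}.
Test 2 (A=1, B=0, C=0, D=1): fault-free M1=0, M2=0, M3=1, M4=0, M5=0, M6=0 → 0; observed 0. Eliminates M2 stuck-at-1, M3 stuck-at-0, M4 stuck-at-1, M5 stuck-at-1, M6 stuck-at-1.
Only M1 stuck-at-1 is consistent with every test.

M1 stuck-at-1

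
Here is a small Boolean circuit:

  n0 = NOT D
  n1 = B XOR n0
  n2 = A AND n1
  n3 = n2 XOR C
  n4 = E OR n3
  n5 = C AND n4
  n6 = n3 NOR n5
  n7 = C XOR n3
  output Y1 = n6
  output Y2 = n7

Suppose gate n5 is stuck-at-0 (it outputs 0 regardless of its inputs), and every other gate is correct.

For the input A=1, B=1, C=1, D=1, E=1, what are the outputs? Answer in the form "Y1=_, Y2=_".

Y1=1, Y2=1

Propagate with n5 forced: n0=0, n1=1, n2=1, n3=0, n4=1, n5=0 [stuck-at-0], n6=1, n7=1.
So the outputs are Y1=1, Y2=1. (Without the fault they would be Y1=0, Y2=1.)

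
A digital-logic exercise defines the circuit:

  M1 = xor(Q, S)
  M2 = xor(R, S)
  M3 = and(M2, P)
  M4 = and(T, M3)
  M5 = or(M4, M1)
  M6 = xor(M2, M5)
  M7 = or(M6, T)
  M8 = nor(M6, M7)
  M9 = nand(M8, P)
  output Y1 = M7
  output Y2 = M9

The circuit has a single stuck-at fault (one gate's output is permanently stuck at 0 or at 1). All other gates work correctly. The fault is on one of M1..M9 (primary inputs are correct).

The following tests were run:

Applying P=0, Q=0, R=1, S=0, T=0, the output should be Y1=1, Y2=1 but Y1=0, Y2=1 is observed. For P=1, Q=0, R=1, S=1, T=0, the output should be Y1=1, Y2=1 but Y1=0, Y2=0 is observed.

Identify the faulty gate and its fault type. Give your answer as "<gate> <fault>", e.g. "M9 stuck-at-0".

M6 stuck-at-0

Fault-free values for test 1 (P=0, Q=0, R=1, S=0, T=0): M1=0, M2=1, M3=0, M4=0, M5=0, M6=1, M7=1, M8=0, M9=1, giving Y1=1, Y2=1. Observed Y1=0, Y2=1.
Test 1: faults giving observed Y1=0, Y2=1 are {M1 stuck-at-1, M2 stuck-at-0, M4 stuck-at-1, M5 stuck-at-1, M6 stuck-at-0, M7 stuck-at-0}.
Test 2 (P=1, Q=0, R=1, S=1, T=0): fault-free M1=1, M2=0, M3=0, M4=0, M5=1, M6=1, M7=1, M8=0, M9=1 → Y1=1, Y2=1; observed Y1=0, Y2=0. Eliminates M1 stuck-at-1, M2 stuck-at-0, M4 stuck-at-1, M5 stuck-at-1, M7 stuck-at-0.
Only M6 stuck-at-0 is consistent with every test.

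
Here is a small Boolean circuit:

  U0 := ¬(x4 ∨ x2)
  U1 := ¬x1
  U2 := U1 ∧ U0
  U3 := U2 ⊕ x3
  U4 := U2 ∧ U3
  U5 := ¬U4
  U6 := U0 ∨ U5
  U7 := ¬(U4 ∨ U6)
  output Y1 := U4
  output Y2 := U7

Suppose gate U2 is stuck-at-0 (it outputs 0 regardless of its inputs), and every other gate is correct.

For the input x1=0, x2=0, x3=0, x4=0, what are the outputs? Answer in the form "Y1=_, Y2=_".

Y1=0, Y2=0

Propagate with U2 forced: U0=1, U1=1, U2=0 [stuck-at-0], U3=0, U4=0, U5=1, U6=1, U7=0.
So the outputs are Y1=0, Y2=0. (Without the fault they would be Y1=1, Y2=0.)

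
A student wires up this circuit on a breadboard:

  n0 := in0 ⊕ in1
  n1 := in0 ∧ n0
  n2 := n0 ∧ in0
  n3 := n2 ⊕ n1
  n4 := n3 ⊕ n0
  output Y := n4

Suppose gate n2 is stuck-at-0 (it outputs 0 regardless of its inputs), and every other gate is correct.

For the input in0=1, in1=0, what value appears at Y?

0

Propagate with n2 forced: n0=1, n1=1, n2=0 [stuck-at-0], n3=1, n4=0.
So Y = 0. (Without the fault it would be 1.)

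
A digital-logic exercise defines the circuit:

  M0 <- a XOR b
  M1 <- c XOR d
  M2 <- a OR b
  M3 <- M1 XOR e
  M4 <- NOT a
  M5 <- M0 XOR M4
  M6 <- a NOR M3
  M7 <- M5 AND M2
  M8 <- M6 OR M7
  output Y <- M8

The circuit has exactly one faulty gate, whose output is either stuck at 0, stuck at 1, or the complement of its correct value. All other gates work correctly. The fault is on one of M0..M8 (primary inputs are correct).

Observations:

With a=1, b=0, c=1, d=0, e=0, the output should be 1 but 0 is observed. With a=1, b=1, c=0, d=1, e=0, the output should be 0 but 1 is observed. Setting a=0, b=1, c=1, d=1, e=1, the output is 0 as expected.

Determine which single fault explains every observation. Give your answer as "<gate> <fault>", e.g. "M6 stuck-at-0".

M4 stuck-at-1

Fault-free values for test 1 (a=1, b=0, c=1, d=0, e=0): M0=1, M1=1, M2=1, M3=1, M4=0, M5=1, M6=0, M7=1, M8=1, giving Y=1. Observed 0.
Test 1: faults giving observed 0 are {M0 stuck-at-0, M0 inverted output, M2 stuck-at-0, M2 inverted output, M4 stuck-at-1, M4 inverted output, M5 stuck-at-0, M5 inverted output, M7 stuck-at-0, M7 inverted output, M8 stuck-at-0, M8 inverted output}.
Test 2 (a=1, b=1, c=0, d=1, e=0): fault-free M0=0, M1=1, M2=1, M3=1, M4=0, M5=0, M6=0, M7=0, M8=0 → 0; observed 1. Eliminates M0 stuck-at-0, M2 stuck-at-0, M2 inverted output, M5 stuck-at-0, M7 stuck-at-0, M8 stuck-at-0.
Test 3 (a=0, b=1, c=1, d=1, e=1): fault-free M0=1, M1=0, M2=1, M3=1, M4=1, M5=0, M6=0, M7=0, M8=0 → 0; observed 0. Eliminates M0 inverted output, M4 inverted output, M5 inverted output, M7 inverted output, M8 inverted output.
Only M4 stuck-at-1 is consistent with every test.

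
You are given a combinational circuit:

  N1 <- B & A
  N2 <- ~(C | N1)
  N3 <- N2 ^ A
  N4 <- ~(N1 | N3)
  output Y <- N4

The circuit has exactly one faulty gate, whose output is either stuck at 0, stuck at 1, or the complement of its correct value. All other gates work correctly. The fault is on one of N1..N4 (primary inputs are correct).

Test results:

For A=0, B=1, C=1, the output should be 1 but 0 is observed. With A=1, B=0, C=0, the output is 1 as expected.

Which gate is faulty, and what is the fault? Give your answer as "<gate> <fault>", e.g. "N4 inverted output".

Fault-free values for test 1 (A=0, B=1, C=1): N1=0, N2=0, N3=0, N4=1, giving Y=1. Observed 0.
Test 1: faults giving observed 0 are {N1 stuck-at-1, N1 inverted output, N2 stuck-at-1, N2 inverted output, N3 stuck-at-1, N3 inverted output, N4 stuck-at-0, N4 inverted output}.
Test 2 (A=1, B=0, C=0): fault-free N1=0, N2=1, N3=0, N4=1 → 1; observed 1. Eliminates N1 stuck-at-1, N1 inverted output, N2 inverted output, N3 stuck-at-1, N3 inverted output, N4 stuck-at-0, N4 inverted output.
Only N2 stuck-at-1 is consistent with every test.

N2 stuck-at-1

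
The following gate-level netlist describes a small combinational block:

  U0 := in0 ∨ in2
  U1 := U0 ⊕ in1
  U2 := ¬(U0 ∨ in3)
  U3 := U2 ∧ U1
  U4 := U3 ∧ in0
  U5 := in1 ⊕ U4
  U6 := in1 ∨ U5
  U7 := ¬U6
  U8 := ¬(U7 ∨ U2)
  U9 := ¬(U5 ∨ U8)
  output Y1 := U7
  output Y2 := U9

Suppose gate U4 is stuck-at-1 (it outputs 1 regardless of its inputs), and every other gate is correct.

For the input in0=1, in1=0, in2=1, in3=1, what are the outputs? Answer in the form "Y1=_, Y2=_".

Propagate with U4 forced: U0=1, U1=1, U2=0, U3=0, U4=1 [stuck-at-1], U5=1, U6=1, U7=0, U8=1, U9=0.
So the outputs are Y1=0, Y2=0. (Without the fault they would be Y1=1, Y2=1.)

Y1=0, Y2=0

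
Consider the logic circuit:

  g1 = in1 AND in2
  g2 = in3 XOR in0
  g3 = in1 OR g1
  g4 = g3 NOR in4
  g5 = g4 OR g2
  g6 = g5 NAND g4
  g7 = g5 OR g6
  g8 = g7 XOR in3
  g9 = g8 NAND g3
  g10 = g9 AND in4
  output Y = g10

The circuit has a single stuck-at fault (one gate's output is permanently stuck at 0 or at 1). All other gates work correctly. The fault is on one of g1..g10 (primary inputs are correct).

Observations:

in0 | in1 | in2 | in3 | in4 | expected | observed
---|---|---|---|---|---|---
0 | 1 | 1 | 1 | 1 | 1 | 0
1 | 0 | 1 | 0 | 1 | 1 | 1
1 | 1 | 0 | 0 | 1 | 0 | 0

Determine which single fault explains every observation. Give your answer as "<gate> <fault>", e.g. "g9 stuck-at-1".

g8 stuck-at-1

Fault-free values for test 1 (in0=0, in1=1, in2=1, in3=1, in4=1): g1=1, g2=1, g3=1, g4=0, g5=1, g6=1, g7=1, g8=0, g9=1, g10=1, giving Y=1. Observed 0.
Test 1: faults giving observed 0 are {g7 stuck-at-0, g8 stuck-at-1, g9 stuck-at-0, g10 stuck-at-0}.
Test 2 (in0=1, in1=0, in2=1, in3=0, in4=1): fault-free g1=0, g2=1, g3=0, g4=0, g5=1, g6=1, g7=1, g8=1, g9=1, g10=1 → 1; observed 1. Eliminates g9 stuck-at-0, g10 stuck-at-0.
Test 3 (in0=1, in1=1, in2=0, in3=0, in4=1): fault-free g1=0, g2=1, g3=1, g4=0, g5=1, g6=1, g7=1, g8=1, g9=0, g10=0 → 0; observed 0. Eliminates g7 stuck-at-0.
Only g8 stuck-at-1 is consistent with every test.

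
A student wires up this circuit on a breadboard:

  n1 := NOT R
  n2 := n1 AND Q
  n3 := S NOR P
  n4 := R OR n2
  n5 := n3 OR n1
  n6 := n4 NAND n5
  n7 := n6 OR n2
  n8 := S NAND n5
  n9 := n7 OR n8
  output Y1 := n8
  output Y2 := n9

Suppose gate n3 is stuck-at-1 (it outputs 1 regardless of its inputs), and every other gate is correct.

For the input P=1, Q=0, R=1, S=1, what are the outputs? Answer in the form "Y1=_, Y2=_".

Propagate with n3 forced: n1=0, n2=0, n3=1 [stuck-at-1], n4=1, n5=1, n6=0, n7=0, n8=0, n9=0.
So the outputs are Y1=0, Y2=0. (Without the fault they would be Y1=1, Y2=1.)

Y1=0, Y2=0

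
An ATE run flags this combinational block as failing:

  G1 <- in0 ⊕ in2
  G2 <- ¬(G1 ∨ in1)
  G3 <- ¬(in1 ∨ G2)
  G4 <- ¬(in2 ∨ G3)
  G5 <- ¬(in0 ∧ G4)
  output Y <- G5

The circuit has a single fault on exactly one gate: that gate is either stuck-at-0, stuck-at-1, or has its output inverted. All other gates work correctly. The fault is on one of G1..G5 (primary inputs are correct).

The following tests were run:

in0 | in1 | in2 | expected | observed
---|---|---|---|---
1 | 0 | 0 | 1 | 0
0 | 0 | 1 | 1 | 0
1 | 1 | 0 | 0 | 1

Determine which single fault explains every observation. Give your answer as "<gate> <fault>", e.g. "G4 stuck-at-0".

Fault-free values for test 1 (in0=1, in1=0, in2=0): G1=1, G2=0, G3=1, G4=0, G5=1, giving Y=1. Observed 0.
Test 1: faults giving observed 0 are {G1 stuck-at-0, G1 inverted output, G2 stuck-at-1, G2 inverted output, G3 stuck-at-0, G3 inverted output, G4 stuck-at-1, G4 inverted output, G5 stuck-at-0, G5 inverted output}.
Test 2 (in0=0, in1=0, in2=1): fault-free G1=1, G2=0, G3=1, G4=0, G5=1 → 1; observed 0. Eliminates G1 stuck-at-0, G1 inverted output, G2 stuck-at-1, G2 inverted output, G3 stuck-at-0, G3 inverted output, G4 stuck-at-1, G4 inverted output.
Test 3 (in0=1, in1=1, in2=0): fault-free G1=1, G2=0, G3=0, G4=1, G5=0 → 0; observed 1. Eliminates G5 stuck-at-0.
Only G5 inverted output is consistent with every test.

G5 inverted output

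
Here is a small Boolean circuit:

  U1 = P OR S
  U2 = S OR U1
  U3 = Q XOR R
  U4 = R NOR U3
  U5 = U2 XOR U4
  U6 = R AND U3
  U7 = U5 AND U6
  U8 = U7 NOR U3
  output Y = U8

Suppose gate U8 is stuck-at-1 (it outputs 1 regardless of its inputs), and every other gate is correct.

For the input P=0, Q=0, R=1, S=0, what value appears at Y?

Propagate with U8 forced: U1=0, U2=0, U3=1, U4=0, U5=0, U6=1, U7=0, U8=1 [stuck-at-1].
So Y = 1. (Without the fault it would be 0.)

1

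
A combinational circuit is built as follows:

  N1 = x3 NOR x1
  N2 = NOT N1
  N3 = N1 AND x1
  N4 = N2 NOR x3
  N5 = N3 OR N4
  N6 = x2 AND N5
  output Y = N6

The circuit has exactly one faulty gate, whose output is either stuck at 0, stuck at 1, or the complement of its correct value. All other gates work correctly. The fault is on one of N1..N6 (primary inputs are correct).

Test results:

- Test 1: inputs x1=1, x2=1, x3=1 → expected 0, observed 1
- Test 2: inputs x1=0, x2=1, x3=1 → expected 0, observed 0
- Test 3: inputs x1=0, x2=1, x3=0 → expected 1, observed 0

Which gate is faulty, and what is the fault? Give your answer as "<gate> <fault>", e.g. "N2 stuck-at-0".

Fault-free values for test 1 (x1=1, x2=1, x3=1): N1=0, N2=1, N3=0, N4=0, N5=0, N6=0, giving Y=0. Observed 1.
Test 1: faults giving observed 1 are {N1 stuck-at-1, N1 inverted output, N3 stuck-at-1, N3 inverted output, N4 stuck-at-1, N4 inverted output, N5 stuck-at-1, N5 inverted output, N6 stuck-at-1, N6 inverted output}.
Test 2 (x1=0, x2=1, x3=1): fault-free N1=0, N2=1, N3=0, N4=0, N5=0, N6=0 → 0; observed 0. Eliminates N3 stuck-at-1, N3 inverted output, N4 stuck-at-1, N4 inverted output, N5 stuck-at-1, N5 inverted output, N6 stuck-at-1, N6 inverted output.
Test 3 (x1=0, x2=1, x3=0): fault-free N1=1, N2=0, N3=0, N4=1, N5=1, N6=1 → 1; observed 0. Eliminates N1 stuck-at-1.
Only N1 inverted output is consistent with every test.

N1 inverted output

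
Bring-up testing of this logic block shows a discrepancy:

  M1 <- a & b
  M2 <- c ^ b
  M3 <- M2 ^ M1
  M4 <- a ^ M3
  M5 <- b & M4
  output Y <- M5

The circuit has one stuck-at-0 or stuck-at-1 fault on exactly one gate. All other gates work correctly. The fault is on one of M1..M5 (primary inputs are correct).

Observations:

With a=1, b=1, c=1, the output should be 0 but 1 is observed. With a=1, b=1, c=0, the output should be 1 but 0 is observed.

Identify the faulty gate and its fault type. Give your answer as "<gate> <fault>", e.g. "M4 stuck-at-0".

Fault-free values for test 1 (a=1, b=1, c=1): M1=1, M2=0, M3=1, M4=0, M5=0, giving Y=0. Observed 1.
Test 1: faults giving observed 1 are {M1 stuck-at-0, M2 stuck-at-1, M3 stuck-at-0, M4 stuck-at-1, M5 stuck-at-1}.
Test 2 (a=1, b=1, c=0): fault-free M1=1, M2=1, M3=0, M4=1, M5=1 → 1; observed 0. Eliminates M2 stuck-at-1, M3 stuck-at-0, M4 stuck-at-1, M5 stuck-at-1.
Only M1 stuck-at-0 is consistent with every test.

M1 stuck-at-0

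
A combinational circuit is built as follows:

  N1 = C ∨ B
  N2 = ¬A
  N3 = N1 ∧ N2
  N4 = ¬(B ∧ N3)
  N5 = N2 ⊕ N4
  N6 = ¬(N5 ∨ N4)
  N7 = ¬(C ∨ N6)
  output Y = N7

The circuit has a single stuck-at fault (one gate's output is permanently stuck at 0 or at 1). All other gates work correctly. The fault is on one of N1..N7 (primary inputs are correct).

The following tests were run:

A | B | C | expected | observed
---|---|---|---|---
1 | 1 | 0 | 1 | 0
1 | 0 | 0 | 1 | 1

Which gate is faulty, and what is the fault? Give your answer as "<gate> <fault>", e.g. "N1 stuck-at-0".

Fault-free values for test 1 (A=1, B=1, C=0): N1=1, N2=0, N3=0, N4=1, N5=1, N6=0, N7=1, giving Y=1. Observed 0.
Test 1: faults giving observed 0 are {N3 stuck-at-1, N4 stuck-at-0, N6 stuck-at-1, N7 stuck-at-0}.
Test 2 (A=1, B=0, C=0): fault-free N1=0, N2=0, N3=0, N4=1, N5=1, N6=0, N7=1 → 1; observed 1. Eliminates N4 stuck-at-0, N6 stuck-at-1, N7 stuck-at-0.
Only N3 stuck-at-1 is consistent with every test.

N3 stuck-at-1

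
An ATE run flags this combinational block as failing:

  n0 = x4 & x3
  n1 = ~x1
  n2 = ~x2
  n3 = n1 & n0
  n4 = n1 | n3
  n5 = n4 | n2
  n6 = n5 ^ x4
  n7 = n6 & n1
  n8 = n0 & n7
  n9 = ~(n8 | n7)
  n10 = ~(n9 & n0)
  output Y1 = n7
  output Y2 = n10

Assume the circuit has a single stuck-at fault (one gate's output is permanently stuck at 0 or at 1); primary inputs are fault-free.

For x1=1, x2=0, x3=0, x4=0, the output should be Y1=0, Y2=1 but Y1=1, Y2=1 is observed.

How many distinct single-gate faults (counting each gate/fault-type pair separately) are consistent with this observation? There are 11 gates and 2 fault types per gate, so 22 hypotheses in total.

2

Fault-free: n0=0, n1=0, n2=1, n3=0, n4=0, n5=1, n6=1, n7=0, n8=0, n9=1, n10=1 → Y1=0, Y2=1. Observed Y1=1, Y2=1.
  n0: none of the 2 fault types match ✗
  n1: stuck-at-1 ✓; others ✗
  n2: none of the 2 fault types match ✗
  n3: none of the 2 fault types match ✗
  n4: none of the 2 fault types match ✗
  n5: none of the 2 fault types match ✗
  n6: none of the 2 fault types match ✗
  n7: stuck-at-1 ✓; others ✗
  n8: none of the 2 fault types match ✗
  n9: none of the 2 fault types match ✗
  n10: none of the 2 fault types match ✗
Consistent faults: {n1 stuck-at-1, n7 stuck-at-1} — 2 in all.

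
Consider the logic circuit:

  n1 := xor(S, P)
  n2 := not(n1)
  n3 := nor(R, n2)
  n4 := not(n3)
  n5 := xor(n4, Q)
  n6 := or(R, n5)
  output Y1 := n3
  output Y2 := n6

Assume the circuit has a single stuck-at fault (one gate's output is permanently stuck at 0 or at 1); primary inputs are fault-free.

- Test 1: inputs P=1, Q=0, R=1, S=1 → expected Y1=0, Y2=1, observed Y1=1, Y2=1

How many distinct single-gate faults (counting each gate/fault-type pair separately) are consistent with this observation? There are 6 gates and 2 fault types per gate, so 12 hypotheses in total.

Fault-free: n1=0, n2=1, n3=0, n4=1, n5=1, n6=1 → Y1=0, Y2=1. Observed Y1=1, Y2=1.
  n1 stuck-at-0: output Y1=0, Y2=1 ✗
  n1 stuck-at-1: output Y1=0, Y2=1 ✗
  n2 stuck-at-0: output Y1=0, Y2=1 ✗
  n2 stuck-at-1: output Y1=0, Y2=1 ✗
  n3 stuck-at-0: output Y1=0, Y2=1 ✗
  n3 stuck-at-1: output Y1=1, Y2=1 ✓
  n4 stuck-at-0: output Y1=0, Y2=1 ✗
  n4 stuck-at-1: output Y1=0, Y2=1 ✗
  n5 stuck-at-0: output Y1=0, Y2=1 ✗
  n5 stuck-at-1: output Y1=0, Y2=1 ✗
  n6 stuck-at-0: output Y1=0, Y2=0 ✗
  n6 stuck-at-1: output Y1=0, Y2=1 ✗
Consistent faults: {n3 stuck-at-1} — 1 in all.

1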